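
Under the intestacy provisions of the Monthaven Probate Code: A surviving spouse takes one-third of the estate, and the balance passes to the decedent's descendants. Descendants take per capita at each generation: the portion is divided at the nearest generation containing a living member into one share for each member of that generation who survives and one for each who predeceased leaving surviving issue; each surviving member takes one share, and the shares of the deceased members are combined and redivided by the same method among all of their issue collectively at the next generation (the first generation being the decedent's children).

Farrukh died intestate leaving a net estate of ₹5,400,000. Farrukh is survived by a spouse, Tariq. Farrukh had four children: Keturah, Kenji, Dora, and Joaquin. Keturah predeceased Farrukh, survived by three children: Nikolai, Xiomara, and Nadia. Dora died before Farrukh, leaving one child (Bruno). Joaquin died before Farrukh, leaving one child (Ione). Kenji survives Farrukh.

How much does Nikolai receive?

Nikolai receives ₹540,000.

Tariq takes one-third of ₹5,400,000 = ₹1,800,000. The remaining ₹3,600,000 passes to the descendants.
The descendants' portion (₹3,600,000) is divided at the children's generation into 4 shares of ₹900,000. Kenji takes ₹900,000. The 3 shares of the deceased (Keturah, Dora, and Joaquin) are combined into a pool of ₹2,700,000.
That pool (₹2,700,000) is divided at the grandchildren's generation equally among Nikolai, Xiomara, Nadia, Bruno, and Ione: ₹540,000 each.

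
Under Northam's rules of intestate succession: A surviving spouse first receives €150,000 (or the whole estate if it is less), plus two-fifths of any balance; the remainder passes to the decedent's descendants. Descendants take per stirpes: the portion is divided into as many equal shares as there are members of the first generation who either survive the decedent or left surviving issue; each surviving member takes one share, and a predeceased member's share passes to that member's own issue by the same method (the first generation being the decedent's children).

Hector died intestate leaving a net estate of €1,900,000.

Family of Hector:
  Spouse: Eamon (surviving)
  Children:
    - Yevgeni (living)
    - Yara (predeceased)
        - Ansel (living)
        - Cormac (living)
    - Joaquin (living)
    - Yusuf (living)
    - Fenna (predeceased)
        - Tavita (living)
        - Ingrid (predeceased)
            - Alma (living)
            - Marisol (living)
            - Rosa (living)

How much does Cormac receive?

Eamon first takes €150,000, leaving a balance of €1,750,000. Eamon then takes two-fifths of the balance (€700,000), for a total of €850,000. The remaining €1,050,000 passes to the descendants.
The descendants' portion (€1,050,000) is divided into 5 shares of €210,000: Yevgeni, Joaquin, and Yusuf each take €210,000; Yara's €210,000 share passes to Yara's issue; Fenna's €210,000 share passes to Fenna's issue.
Yara's share (€210,000) is divided into 2 shares of €105,000: Ansel and Cormac each take €105,000.
Fenna's share (€210,000) is divided into 2 shares of €105,000: Tavita takes €105,000; Ingrid's €105,000 share passes to Ingrid's issue.
Ingrid's share (€105,000) is divided into 3 shares of €35,000: Alma, Marisol, and Rosa each take €35,000.

Cormac receives €105,000.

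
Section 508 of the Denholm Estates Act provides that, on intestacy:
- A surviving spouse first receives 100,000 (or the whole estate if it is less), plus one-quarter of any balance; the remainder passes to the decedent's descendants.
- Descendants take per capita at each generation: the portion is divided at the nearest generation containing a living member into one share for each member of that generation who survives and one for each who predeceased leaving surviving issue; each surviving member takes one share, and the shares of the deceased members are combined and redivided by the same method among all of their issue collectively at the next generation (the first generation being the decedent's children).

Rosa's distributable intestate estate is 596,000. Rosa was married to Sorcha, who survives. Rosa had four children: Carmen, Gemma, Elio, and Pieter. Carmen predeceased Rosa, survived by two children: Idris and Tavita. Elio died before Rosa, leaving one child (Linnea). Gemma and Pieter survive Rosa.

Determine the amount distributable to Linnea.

Sorcha first takes 100,000, leaving a balance of 496,000. Sorcha then takes one-quarter of the balance (124,000), for a total of 224,000. The remaining 372,000 passes to the descendants.
The descendants' portion (372,000) is divided at the children's generation into 4 shares of 93,000. Gemma and Pieter each take 93,000. The 2 shares of the deceased (Carmen and Elio) are combined into a pool of 186,000.
That pool (186,000) is divided at the grandchildren's generation equally among Idris, Tavita, and Linnea: 62,000 each.

Linnea receives 62,000.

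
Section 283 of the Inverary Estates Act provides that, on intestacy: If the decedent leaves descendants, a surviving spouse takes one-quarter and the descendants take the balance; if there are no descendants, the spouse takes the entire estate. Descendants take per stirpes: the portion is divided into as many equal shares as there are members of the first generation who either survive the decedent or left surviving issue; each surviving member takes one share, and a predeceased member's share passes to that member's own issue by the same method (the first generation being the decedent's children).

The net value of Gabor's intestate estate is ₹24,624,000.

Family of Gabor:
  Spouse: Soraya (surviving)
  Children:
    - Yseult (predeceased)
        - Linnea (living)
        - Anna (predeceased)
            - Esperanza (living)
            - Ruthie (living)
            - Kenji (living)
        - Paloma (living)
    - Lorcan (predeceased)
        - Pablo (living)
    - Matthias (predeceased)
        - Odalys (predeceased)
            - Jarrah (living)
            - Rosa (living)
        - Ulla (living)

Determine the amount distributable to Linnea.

Soraya takes one-quarter of ₹24,624,000 = ₹6,156,000. The remaining ₹18,468,000 passes to the descendants.
The descendants' portion (₹18,468,000) is divided into 3 shares of ₹6,156,000: Yseult's ₹6,156,000 share passes to Yseult's issue; Lorcan's ₹6,156,000 share passes to Lorcan's issue; Matthias's ₹6,156,000 share passes to Matthias's issue.
Yseult's share (₹6,156,000) is divided into 3 shares of ₹2,052,000: Linnea and Paloma each take ₹2,052,000; Anna's ₹2,052,000 share passes to Anna's issue.
Anna's share (₹2,052,000) is divided into 3 shares of ₹684,000: Esperanza, Ruthie, and Kenji each take ₹684,000.
Lorcan's share (₹6,156,000) passes entirely to Pablo.
Matthias's share (₹6,156,000) is divided into 2 shares of ₹3,078,000: Ulla takes ₹3,078,000; Odalys's ₹3,078,000 share passes to Odalys's issue.
Odalys's share (₹3,078,000) is divided into 2 shares of ₹1,539,000: Jarrah and Rosa each take ₹1,539,000.

Linnea receives ₹2,052,000.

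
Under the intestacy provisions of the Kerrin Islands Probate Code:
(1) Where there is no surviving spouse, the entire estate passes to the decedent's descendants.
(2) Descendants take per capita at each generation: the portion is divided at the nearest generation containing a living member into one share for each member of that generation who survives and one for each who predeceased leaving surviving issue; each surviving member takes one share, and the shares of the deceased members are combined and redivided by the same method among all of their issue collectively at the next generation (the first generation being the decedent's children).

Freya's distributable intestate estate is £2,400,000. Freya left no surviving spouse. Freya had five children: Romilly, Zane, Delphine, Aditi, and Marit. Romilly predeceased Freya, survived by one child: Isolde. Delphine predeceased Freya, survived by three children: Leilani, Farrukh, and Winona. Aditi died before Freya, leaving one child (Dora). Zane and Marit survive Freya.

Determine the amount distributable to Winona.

Winona receives £288,000.

The entire £2,400,000 passes to the descendants.
That amount (£2,400,000) is divided at the children's generation into 5 shares of £480,000. Zane and Marit each take £480,000. The 3 shares of the deceased (Romilly, Delphine, and Aditi) are combined into a pool of £1,440,000.
That pool (£1,440,000) is divided at the grandchildren's generation equally among Isolde, Leilani, Farrukh, Winona, and Dora: £288,000 each.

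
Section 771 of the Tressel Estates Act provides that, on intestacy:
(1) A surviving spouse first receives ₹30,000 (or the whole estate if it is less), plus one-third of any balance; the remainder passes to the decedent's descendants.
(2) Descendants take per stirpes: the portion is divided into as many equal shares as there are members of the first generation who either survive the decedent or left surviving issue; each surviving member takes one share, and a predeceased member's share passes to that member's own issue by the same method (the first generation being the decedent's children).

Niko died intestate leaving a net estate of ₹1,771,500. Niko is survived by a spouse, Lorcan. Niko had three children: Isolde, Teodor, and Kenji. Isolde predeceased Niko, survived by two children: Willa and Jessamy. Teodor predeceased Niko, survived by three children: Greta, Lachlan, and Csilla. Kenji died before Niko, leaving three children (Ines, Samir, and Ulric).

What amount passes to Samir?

Samir receives ₹129,000.

Lorcan first takes ₹30,000, leaving a balance of ₹1,741,500. Lorcan then takes one-third of the balance (₹580,500), for a total of ₹610,500. The remaining ₹1,161,000 passes to the descendants.
The descendants' portion (₹1,161,000) is divided into 3 shares of ₹387,000: Isolde's ₹387,000 share passes to Isolde's issue; Teodor's ₹387,000 share passes to Teodor's issue; Kenji's ₹387,000 share passes to Kenji's issue.
Isolde's share (₹387,000) is divided into 2 shares of ₹193,500: Willa and Jessamy each take ₹193,500.
Teodor's share (₹387,000) is divided into 3 shares of ₹129,000: Greta, Lachlan, and Csilla each take ₹129,000.
Kenji's share (₹387,000) is divided into 3 shares of ₹129,000: Ines, Samir, and Ulric each take ₹129,000.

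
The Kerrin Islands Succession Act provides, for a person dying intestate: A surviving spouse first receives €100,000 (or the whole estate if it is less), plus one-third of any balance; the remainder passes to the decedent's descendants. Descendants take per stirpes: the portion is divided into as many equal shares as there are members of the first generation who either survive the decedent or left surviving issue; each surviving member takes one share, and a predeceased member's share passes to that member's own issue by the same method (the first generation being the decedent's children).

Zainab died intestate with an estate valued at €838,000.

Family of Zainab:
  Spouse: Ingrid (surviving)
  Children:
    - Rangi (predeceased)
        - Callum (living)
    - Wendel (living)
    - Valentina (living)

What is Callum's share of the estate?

Ingrid first takes €100,000, leaving a balance of €738,000. Ingrid then takes one-third of the balance (€246,000), for a total of €346,000. The remaining €492,000 passes to the descendants.
The descendants' portion (€492,000) is divided into 3 shares of €164,000: Wendel and Valentina each take €164,000; Rangi's €164,000 share passes to Rangi's issue.
Rangi's share (€164,000) passes entirely to Callum.

Callum receives €164,000.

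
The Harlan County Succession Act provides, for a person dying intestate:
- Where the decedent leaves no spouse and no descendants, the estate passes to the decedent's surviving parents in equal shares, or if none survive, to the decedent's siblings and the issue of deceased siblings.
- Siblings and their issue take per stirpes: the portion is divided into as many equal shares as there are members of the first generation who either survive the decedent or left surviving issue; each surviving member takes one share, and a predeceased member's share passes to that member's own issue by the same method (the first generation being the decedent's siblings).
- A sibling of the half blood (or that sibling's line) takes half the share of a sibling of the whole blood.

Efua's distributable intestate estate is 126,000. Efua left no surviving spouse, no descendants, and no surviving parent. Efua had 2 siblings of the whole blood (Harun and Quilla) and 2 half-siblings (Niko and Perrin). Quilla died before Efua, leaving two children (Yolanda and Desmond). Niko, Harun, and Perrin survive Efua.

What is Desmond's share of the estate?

The entire 126,000 passes to the siblings and their issue.
Counting each half-blood sibling's line as half a unit, there are 3 units in 126,000, so one unit is 42,000. Whole-blood lines (Harun and Quilla) take 42,000 each; half-blood lines (Niko and Perrin) take 21,000 each.
Quilla's share (42,000) is divided into 2 shares of 21,000: Yolanda and Desmond each take 21,000.

Desmond receives 21,000.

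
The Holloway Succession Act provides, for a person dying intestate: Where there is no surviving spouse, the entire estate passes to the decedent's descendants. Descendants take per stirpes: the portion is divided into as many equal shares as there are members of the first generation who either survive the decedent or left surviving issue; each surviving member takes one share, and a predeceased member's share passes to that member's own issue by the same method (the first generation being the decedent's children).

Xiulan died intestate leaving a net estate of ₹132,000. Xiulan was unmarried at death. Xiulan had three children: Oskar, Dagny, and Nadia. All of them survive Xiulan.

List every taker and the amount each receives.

The entire ₹132,000 passes to the descendants.
That amount (₹132,000) is divided into 3 shares of ₹44,000: Oskar, Dagny, and Nadia each take ₹44,000.

Oskar: ₹44,000; Dagny: ₹44,000; Nadia: ₹44,000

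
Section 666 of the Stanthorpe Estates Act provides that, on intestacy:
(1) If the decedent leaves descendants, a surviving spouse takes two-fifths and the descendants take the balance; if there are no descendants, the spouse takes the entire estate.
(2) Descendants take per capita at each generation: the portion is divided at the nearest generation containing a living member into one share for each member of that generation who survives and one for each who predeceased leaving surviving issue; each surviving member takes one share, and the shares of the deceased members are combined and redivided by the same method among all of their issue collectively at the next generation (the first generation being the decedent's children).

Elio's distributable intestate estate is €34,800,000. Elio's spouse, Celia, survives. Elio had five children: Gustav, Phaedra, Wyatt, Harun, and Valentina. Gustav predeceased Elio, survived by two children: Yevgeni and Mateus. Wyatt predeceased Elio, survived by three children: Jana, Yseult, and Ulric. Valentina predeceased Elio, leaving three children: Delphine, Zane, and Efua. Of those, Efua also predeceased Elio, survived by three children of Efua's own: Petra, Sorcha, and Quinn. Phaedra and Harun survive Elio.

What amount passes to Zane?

Celia takes two-fifths of €34,800,000 = €13,920,000. The remaining €20,880,000 passes to the descendants.
The descendants' portion (€20,880,000) is divided at the children's generation into 5 shares of €4,176,000. Phaedra and Harun each take €4,176,000. The 3 shares of the deceased (Gustav, Wyatt, and Valentina) are combined into a pool of €12,528,000.
That pool (€12,528,000) is divided at the grandchildren's generation into 8 shares of €1,566,000. Yevgeni, Mateus, Jana, Yseult, Ulric, Delphine, and Zane each take €1,566,000. The remaining share for the deceased Efua (€1,566,000) is carried to the next generation.
That pool (€1,566,000) is divided at the great-grandchildren's generation equally among Petra, Sorcha, and Quinn: €522,000 each.

Zane receives €1,566,000.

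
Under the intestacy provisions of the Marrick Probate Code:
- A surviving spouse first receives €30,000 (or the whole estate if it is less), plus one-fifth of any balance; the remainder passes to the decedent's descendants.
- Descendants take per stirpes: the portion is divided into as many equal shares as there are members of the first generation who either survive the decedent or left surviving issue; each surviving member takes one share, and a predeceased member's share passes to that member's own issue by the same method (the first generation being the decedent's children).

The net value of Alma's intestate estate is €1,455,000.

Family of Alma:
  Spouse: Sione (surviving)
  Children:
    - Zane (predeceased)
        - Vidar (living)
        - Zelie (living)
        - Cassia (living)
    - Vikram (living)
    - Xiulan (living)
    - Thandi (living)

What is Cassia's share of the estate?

Sione first takes €30,000, leaving a balance of €1,425,000. Sione then takes one-fifth of the balance (€285,000), for a total of €315,000. The remaining €1,140,000 passes to the descendants.
The descendants' portion (€1,140,000) is divided into 4 shares of €285,000: Vikram, Xiulan, and Thandi each take €285,000; Zane's €285,000 share passes to Zane's issue.
Zane's share (€285,000) is divided into 3 shares of €95,000: Vidar, Zelie, and Cassia each take €95,000.

Cassia receives €95,000.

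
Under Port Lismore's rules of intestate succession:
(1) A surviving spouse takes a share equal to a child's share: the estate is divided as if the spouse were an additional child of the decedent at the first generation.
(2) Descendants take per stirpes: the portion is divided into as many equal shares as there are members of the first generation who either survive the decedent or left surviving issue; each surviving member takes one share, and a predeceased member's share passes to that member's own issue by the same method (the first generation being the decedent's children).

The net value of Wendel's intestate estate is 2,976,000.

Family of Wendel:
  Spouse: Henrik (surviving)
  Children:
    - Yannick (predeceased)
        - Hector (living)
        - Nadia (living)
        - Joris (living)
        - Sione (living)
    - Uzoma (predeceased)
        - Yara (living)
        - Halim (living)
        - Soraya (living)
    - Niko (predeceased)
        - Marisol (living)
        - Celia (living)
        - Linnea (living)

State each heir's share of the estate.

The spouse counts as an additional share at the children's level, so there are 4 primary shares of 744,000. Henrik takes one such share (744,000).
The children's combined portion (2,232,000) is divided into 3 shares of 744,000: Yannick's 744,000 share passes to Yannick's issue; Uzoma's 744,000 share passes to Uzoma's issue; Niko's 744,000 share passes to Niko's issue.
Yannick's share (744,000) is divided into 4 shares of 186,000: Hector, Nadia, Joris, and Sione each take 186,000.
Uzoma's share (744,000) is divided into 3 shares of 248,000: Yara, Halim, and Soraya each take 248,000.
Niko's share (744,000) is divided into 3 shares of 248,000: Marisol, Celia, and Linnea each take 248,000.

Henrik: 744,000; Hector: 186,000; Nadia: 186,000; Joris: 186,000; Sione: 186,000; Yara: 248,000; Halim: 248,000; Soraya: 248,000; Marisol: 248,000; Celia: 248,000; Linnea: 248,000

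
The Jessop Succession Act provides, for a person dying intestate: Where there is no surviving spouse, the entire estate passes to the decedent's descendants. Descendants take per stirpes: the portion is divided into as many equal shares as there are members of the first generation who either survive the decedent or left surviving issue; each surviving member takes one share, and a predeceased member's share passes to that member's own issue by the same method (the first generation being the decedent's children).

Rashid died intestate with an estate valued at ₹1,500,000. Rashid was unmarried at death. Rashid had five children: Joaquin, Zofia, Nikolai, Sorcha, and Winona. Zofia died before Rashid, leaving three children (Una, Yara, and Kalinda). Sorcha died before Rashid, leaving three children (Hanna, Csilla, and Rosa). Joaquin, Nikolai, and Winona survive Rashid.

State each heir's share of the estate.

The entire ₹1,500,000 passes to the descendants.
That amount (₹1,500,000) is divided into 5 shares of ₹300,000: Joaquin, Nikolai, and Winona each take ₹300,000; Zofia's ₹300,000 share passes to Zofia's issue; Sorcha's ₹300,000 share passes to Sorcha's issue.
Zofia's share (₹300,000) is divided into 3 shares of ₹100,000: Una, Yara, and Kalinda each take ₹100,000.
Sorcha's share (₹300,000) is divided into 3 shares of ₹100,000: Hanna, Csilla, and Rosa each take ₹100,000.

Joaquin: ₹300,000; Una: ₹100,000; Yara: ₹100,000; Kalinda: ₹100,000; Nikolai: ₹300,000; Hanna: ₹100,000; Csilla: ₹100,000; Rosa: ₹100,000; Winona: ₹300,000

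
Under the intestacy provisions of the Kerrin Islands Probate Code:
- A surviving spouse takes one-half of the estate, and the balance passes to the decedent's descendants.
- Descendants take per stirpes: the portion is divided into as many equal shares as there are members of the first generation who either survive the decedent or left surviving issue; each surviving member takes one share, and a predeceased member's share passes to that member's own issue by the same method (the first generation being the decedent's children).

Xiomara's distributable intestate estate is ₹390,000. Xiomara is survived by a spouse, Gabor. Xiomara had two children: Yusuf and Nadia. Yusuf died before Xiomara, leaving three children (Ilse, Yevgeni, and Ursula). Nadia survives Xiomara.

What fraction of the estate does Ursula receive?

Gabor takes one-half of ₹390,000 = ₹195,000. The remaining ₹195,000 passes to the descendants.
The descendants' portion (₹195,000) is divided into 2 shares of ₹97,500: Nadia takes ₹97,500; Yusuf's ₹97,500 share passes to Yusuf's issue.
Yusuf's share (₹97,500) is divided into 3 shares of ₹32,500: Ilse, Yevgeni, and Ursula each take ₹32,500.

Ursula receives 1/12 of the estate.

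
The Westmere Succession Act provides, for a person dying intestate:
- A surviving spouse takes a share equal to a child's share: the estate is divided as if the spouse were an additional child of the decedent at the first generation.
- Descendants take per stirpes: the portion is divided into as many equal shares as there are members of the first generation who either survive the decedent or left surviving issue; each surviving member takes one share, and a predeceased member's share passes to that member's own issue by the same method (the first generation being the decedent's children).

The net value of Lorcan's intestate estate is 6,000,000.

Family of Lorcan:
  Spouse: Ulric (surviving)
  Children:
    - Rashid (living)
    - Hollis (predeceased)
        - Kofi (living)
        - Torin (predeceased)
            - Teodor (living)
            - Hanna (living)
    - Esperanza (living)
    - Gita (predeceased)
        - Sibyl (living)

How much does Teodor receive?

The spouse counts as an additional share at the children's level, so there are 5 primary shares of 1,200,000. Ulric takes one such share (1,200,000).
The children's combined portion (4,800,000) is divided into 4 shares of 1,200,000: Rashid and Esperanza each take 1,200,000; Hollis's 1,200,000 share passes to Hollis's issue; Gita's 1,200,000 share passes to Gita's issue.
Hollis's share (1,200,000) is divided into 2 shares of 600,000: Kofi takes 600,000; Torin's 600,000 share passes to Torin's issue.
Torin's share (600,000) is divided into 2 shares of 300,000: Teodor and Hanna each take 300,000.
Gita's share (1,200,000) passes entirely to Sibyl.

Teodor receives 300,000.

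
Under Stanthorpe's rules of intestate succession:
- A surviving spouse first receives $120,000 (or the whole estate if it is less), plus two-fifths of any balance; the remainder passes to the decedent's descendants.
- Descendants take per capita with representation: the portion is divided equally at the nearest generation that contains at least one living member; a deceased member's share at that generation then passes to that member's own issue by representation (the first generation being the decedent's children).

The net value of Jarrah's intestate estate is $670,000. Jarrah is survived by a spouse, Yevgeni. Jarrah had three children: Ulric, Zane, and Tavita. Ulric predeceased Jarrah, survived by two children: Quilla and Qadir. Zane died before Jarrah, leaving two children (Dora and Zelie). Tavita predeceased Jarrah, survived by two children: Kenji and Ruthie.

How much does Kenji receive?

Kenji receives $55,000.

Yevgeni first takes $120,000, leaving a balance of $550,000. Yevgeni then takes two-fifths of the balance ($220,000), for a total of $340,000. The remaining $330,000 passes to the descendants.
No child survives, so the initial division is made at the grandchildren's generation.
The descendants' portion ($330,000) is divided into 6 shares of $55,000: Quilla, Qadir, Dora, Zelie, Kenji, and Ruthie each take $55,000.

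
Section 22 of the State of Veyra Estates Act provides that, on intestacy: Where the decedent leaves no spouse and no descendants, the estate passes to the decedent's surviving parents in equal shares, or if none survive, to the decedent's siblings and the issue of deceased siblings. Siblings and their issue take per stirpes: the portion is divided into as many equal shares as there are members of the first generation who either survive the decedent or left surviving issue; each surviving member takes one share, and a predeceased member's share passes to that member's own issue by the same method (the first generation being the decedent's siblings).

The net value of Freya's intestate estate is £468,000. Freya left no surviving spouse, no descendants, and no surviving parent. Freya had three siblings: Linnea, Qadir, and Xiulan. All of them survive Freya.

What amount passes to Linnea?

Linnea receives £156,000.

The entire £468,000 passes to the siblings and their issue.
That amount (£468,000) is divided into 3 shares of £156,000: Linnea, Qadir, and Xiulan each take £156,000.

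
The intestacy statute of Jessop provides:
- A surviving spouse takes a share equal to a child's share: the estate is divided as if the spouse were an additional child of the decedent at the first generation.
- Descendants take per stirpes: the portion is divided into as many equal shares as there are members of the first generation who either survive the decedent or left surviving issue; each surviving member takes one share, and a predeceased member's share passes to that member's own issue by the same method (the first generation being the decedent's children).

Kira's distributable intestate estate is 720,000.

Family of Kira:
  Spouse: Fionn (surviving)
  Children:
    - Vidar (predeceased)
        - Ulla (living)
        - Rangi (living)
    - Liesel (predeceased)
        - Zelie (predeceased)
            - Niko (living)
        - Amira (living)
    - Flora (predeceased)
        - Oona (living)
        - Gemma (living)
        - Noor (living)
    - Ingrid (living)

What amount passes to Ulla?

The spouse counts as an additional share at the children's level, so there are 5 primary shares of 144,000. Fionn takes one such share (144,000).
The children's combined portion (576,000) is divided into 4 shares of 144,000: Ingrid takes 144,000; Vidar's 144,000 share passes to Vidar's issue; Liesel's 144,000 share passes to Liesel's issue; Flora's 144,000 share passes to Flora's issue.
Vidar's share (144,000) is divided into 2 shares of 72,000: Ulla and Rangi each take 72,000.
Liesel's share (144,000) is divided into 2 shares of 72,000: Amira takes 72,000; Zelie's 72,000 share passes to Zelie's issue.
Zelie's share (72,000) passes entirely to Niko.
Flora's share (144,000) is divided into 3 shares of 48,000: Oona, Gemma, and Noor each take 48,000.

Ulla receives 72,000.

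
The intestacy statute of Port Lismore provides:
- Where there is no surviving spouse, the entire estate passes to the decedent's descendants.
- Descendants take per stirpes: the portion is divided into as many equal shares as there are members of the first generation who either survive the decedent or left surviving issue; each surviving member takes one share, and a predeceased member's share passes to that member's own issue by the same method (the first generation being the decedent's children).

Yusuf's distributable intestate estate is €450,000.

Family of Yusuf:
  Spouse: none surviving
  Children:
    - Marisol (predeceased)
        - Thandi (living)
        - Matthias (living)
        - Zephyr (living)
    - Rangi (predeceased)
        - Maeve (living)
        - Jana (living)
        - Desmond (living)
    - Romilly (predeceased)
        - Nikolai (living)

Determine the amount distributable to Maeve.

Maeve receives €50,000.

The entire €450,000 passes to the descendants.
That amount (€450,000) is divided into 3 shares of €150,000: Marisol's €150,000 share passes to Marisol's issue; Rangi's €150,000 share passes to Rangi's issue; Romilly's €150,000 share passes to Romilly's issue.
Marisol's share (€150,000) is divided into 3 shares of €50,000: Thandi, Matthias, and Zephyr each take €50,000.
Rangi's share (€150,000) is divided into 3 shares of €50,000: Maeve, Jana, and Desmond each take €50,000.
Romilly's share (€150,000) passes entirely to Nikolai.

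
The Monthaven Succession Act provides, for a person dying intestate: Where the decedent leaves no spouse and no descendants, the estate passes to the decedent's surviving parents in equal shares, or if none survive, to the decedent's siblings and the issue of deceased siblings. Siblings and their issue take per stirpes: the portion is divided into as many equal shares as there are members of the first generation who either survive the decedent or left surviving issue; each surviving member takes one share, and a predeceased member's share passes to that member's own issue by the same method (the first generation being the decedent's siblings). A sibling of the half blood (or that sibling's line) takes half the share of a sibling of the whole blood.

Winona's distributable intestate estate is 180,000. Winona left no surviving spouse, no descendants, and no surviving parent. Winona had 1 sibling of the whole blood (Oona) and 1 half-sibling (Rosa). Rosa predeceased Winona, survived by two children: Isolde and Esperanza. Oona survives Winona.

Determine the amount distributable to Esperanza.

The entire 180,000 passes to the siblings and their issue.
Counting each half-blood sibling's line as half a unit, there are 3/2 units in 180,000, so one unit is 120,000. Whole-blood lines (Oona) take 120,000 each; half-blood lines (Rosa) take 60,000 each.
Rosa's share (60,000) is divided into 2 shares of 30,000: Isolde and Esperanza each take 30,000.

Esperanza receives 30,000.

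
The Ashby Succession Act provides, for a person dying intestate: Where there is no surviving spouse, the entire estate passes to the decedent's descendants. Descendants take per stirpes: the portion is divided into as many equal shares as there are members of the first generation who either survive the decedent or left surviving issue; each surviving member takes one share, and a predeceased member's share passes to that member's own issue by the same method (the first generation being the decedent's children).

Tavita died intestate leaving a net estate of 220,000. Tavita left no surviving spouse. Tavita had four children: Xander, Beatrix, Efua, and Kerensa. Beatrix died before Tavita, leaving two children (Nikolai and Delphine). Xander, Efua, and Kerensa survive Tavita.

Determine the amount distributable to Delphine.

Delphine receives 27,500.

The entire 220,000 passes to the descendants.
That amount (220,000) is divided into 4 shares of 55,000: Xander, Efua, and Kerensa each take 55,000; Beatrix's 55,000 share passes to Beatrix's issue.
Beatrix's share (55,000) is divided into 2 shares of 27,500: Nikolai and Delphine each take 27,500.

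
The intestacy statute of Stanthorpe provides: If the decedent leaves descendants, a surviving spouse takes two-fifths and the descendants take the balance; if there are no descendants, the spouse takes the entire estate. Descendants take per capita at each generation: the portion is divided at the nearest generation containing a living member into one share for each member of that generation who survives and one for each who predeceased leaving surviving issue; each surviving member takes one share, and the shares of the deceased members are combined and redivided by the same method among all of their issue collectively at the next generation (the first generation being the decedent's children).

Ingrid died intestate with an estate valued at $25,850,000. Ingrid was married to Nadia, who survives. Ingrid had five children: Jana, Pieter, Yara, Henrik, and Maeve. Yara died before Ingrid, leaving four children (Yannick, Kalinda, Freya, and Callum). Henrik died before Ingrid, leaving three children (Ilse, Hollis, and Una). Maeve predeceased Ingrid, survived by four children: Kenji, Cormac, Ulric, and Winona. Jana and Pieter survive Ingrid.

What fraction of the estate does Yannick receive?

Nadia takes two-fifths of $25,850,000 = $10,340,000. The remaining $15,510,000 passes to the descendants.
The descendants' portion ($15,510,000) is divided at the children's generation into 5 shares of $3,102,000. Jana and Pieter each take $3,102,000. The 3 shares of the deceased (Yara, Henrik, and Maeve) are combined into a pool of $9,306,000.
That pool ($9,306,000) is divided at the grandchildren's generation equally among Yannick, Kalinda, Freya, Callum, Ilse, Hollis, Una, Kenji, Cormac, Ulric, and Winona: $846,000 each.

Yannick receives 9/275 of the estate.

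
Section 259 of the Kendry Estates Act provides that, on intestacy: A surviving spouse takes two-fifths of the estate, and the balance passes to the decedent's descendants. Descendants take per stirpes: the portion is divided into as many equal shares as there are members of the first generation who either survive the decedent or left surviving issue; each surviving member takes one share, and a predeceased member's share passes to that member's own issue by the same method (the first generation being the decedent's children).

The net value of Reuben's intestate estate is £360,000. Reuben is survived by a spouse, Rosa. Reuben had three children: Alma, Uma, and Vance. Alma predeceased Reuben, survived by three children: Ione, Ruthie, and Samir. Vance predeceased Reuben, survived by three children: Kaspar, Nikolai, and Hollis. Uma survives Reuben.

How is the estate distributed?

Rosa: £144,000; Ione: £24,000; Ruthie: £24,000; Samir: £24,000; Uma: £72,000; Kaspar: £24,000; Nikolai: £24,000; Hollis: £24,000

Rosa takes two-fifths of £360,000 = £144,000. The remaining £216,000 passes to the descendants.
The descendants' portion (£216,000) is divided into 3 shares of £72,000: Uma takes £72,000; Alma's £72,000 share passes to Alma's issue; Vance's £72,000 share passes to Vance's issue.
Alma's share (£72,000) is divided into 3 shares of £24,000: Ione, Ruthie, and Samir each take £24,000.
Vance's share (£72,000) is divided into 3 shares of £24,000: Kaspar, Nikolai, and Hollis each take £24,000.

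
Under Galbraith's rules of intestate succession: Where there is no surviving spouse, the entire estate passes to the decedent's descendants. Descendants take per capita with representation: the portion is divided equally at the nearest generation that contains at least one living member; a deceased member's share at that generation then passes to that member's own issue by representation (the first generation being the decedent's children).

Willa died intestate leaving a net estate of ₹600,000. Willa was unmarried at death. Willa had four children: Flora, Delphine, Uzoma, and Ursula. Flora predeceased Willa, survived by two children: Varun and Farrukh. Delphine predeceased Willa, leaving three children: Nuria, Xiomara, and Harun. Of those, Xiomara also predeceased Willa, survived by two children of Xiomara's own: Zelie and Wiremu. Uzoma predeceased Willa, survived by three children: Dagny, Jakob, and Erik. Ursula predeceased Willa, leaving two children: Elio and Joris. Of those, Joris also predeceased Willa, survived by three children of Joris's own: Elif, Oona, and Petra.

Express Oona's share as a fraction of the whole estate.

Oona receives 1/30 of the estate.

The entire ₹600,000 passes to the descendants.
No child survives, so the initial division is made at the grandchildren's generation.
That amount (₹600,000) is divided into 10 shares of ₹60,000: Varun, Farrukh, Nuria, Harun, Dagny, Jakob, Erik, and Elio each take ₹60,000; Xiomara's ₹60,000 share passes to Xiomara's issue; Joris's ₹60,000 share passes to Joris's issue.
Xiomara's share (₹60,000) is divided into 2 shares of ₹30,000: Zelie and Wiremu each take ₹30,000.
Joris's share (₹60,000) is divided into 3 shares of ₹20,000: Elif, Oona, and Petra each take ₹20,000.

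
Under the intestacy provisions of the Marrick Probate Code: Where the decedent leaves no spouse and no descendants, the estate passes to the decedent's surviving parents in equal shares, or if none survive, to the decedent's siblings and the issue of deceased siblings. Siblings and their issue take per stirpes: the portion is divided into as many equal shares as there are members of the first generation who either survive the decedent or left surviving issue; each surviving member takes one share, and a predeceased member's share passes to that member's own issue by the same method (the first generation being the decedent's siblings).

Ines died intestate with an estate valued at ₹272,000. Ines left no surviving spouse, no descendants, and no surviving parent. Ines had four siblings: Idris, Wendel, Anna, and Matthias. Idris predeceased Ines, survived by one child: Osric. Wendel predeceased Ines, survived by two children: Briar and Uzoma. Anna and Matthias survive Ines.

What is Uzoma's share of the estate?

Uzoma receives ₹34,000.

The entire ₹272,000 passes to the siblings and their issue.
That amount (₹272,000) is divided into 4 shares of ₹68,000: Anna and Matthias each take ₹68,000; Idris's ₹68,000 share passes to Idris's issue; Wendel's ₹68,000 share passes to Wendel's issue.
Idris's share (₹68,000) passes entirely to Osric.
Wendel's share (₹68,000) is divided into 2 shares of ₹34,000: Briar and Uzoma each take ₹34,000.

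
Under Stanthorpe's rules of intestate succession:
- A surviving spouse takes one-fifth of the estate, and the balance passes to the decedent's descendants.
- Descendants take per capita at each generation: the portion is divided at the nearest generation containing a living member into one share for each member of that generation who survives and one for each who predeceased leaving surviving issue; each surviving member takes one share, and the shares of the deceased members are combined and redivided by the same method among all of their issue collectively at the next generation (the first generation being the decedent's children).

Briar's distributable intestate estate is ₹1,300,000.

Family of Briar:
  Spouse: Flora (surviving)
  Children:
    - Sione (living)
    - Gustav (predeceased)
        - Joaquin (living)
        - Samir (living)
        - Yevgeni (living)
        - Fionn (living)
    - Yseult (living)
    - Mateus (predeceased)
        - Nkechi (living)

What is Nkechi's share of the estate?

Nkechi receives ₹104,000.

Flora takes one-fifth of ₹1,300,000 = ₹260,000. The remaining ₹1,040,000 passes to the descendants.
The descendants' portion (₹1,040,000) is divided at the children's generation into 4 shares of ₹260,000. Sione and Yseult each take ₹260,000. The 2 shares of the deceased (Gustav and Mateus) are combined into a pool of ₹520,000.
That pool (₹520,000) is divided at the grandchildren's generation equally among Joaquin, Samir, Yevgeni, Fionn, and Nkechi: ₹104,000 each.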